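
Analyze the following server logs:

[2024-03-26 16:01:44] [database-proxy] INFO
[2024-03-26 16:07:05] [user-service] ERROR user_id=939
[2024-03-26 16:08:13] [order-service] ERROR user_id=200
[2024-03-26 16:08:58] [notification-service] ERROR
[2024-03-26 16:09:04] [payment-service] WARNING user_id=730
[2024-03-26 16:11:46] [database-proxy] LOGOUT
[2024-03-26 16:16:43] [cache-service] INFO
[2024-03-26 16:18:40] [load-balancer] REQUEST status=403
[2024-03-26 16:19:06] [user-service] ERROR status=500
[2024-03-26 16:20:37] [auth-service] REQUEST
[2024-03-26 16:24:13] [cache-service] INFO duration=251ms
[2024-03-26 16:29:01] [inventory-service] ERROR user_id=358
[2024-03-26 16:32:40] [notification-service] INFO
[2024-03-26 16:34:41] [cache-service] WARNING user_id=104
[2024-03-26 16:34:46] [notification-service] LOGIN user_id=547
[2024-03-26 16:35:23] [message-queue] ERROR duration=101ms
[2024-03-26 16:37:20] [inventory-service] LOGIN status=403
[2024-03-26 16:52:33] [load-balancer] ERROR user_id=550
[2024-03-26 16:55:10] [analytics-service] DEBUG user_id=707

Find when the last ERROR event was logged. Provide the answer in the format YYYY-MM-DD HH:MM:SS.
2024-03-26 16:52:33

To find the last event:

1. Filter for all ERROR events
2. Sort by timestamp
3. Select the last one
4. Timestamp: 2024-03-26 16:52:33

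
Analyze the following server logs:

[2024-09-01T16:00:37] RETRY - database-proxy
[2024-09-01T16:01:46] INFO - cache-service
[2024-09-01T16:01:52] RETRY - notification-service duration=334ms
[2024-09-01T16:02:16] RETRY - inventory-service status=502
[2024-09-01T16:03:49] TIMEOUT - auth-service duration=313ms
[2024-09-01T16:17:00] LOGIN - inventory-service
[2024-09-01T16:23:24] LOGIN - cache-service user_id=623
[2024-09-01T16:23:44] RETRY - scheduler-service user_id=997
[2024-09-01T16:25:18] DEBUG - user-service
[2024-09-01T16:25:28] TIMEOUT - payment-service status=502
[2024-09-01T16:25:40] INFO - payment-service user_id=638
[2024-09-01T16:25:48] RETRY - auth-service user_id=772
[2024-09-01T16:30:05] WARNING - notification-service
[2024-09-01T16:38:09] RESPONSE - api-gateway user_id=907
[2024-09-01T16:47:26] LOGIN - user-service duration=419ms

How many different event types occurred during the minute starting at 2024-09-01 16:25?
4

To count unique event types:

1. Filter events in the minute starting at 2024-09-01 16:25
2. Extract event types from matching entries
3. Count unique types: 4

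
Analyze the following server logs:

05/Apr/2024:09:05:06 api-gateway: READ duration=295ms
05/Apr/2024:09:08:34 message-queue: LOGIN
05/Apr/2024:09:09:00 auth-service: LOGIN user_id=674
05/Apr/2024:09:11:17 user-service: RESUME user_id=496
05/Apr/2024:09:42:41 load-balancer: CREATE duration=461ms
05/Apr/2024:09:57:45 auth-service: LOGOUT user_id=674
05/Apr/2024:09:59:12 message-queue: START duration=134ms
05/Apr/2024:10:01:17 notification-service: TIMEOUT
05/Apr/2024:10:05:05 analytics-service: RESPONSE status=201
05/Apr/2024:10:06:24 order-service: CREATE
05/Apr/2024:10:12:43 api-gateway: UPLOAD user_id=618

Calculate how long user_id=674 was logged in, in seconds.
2925

To calculate session duration:

1. Find LOGIN event for user_id=674: 05/Apr/2024:09:09:00
2. Find LOGOUT event for user_id=674: 05/Apr/2024:09:57:45
3. Session duration: 05/Apr/2024:09:57:45 - 05/Apr/2024:09:09:00 = 2925 seconds (48 minutes)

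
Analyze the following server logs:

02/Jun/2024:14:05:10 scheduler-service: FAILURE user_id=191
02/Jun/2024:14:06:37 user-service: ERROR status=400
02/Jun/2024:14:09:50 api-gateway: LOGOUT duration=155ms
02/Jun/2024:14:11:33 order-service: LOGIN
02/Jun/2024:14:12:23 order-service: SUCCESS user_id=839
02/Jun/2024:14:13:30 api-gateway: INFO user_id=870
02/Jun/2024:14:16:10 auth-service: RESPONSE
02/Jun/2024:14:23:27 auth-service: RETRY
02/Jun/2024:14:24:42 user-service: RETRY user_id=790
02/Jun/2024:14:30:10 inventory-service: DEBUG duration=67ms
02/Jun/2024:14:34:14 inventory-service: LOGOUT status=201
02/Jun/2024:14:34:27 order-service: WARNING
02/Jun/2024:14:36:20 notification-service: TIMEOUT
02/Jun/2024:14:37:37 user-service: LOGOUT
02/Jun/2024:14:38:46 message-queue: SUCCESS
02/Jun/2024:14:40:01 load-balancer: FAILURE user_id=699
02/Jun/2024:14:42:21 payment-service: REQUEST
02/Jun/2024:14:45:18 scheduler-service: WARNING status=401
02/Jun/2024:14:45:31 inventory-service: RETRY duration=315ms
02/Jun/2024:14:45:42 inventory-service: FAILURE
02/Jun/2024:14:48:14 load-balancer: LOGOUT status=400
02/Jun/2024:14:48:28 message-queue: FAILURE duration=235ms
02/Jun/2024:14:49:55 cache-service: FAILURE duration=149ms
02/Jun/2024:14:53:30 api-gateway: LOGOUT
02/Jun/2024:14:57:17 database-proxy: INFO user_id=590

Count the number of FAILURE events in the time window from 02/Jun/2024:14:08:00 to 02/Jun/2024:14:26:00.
0

To count events in the time window:

1. Window boundaries: 02/Jun/2024:14:08:00 to 02/Jun/2024:14:26:00
2. Filter for FAILURE events within this window
3. Count matching events: 0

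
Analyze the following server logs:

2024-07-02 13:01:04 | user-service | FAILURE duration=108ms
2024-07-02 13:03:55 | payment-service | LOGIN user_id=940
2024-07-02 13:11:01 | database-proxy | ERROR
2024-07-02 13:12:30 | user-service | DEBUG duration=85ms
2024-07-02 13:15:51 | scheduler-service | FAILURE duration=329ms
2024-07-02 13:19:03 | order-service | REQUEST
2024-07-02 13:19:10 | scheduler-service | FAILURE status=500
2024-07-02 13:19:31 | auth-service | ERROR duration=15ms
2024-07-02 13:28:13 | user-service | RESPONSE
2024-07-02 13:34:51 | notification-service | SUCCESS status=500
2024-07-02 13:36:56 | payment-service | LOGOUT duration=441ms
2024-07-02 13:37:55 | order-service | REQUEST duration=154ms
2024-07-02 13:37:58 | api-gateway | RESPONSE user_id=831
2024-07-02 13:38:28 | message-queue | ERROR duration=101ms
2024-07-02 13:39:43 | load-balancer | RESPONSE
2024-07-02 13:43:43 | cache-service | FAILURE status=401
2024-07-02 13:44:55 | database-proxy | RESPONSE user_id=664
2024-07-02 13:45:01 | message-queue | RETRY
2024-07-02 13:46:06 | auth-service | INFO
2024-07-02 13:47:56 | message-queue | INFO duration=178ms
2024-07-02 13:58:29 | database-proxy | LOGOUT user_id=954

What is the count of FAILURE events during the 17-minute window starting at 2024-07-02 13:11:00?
2

To count events in the time window:

1. Window boundaries: 2024-07-02 13:11:00 to 2024-07-02 13:28:00
2. Filter for FAILURE events within this window
3. Count matching events: 2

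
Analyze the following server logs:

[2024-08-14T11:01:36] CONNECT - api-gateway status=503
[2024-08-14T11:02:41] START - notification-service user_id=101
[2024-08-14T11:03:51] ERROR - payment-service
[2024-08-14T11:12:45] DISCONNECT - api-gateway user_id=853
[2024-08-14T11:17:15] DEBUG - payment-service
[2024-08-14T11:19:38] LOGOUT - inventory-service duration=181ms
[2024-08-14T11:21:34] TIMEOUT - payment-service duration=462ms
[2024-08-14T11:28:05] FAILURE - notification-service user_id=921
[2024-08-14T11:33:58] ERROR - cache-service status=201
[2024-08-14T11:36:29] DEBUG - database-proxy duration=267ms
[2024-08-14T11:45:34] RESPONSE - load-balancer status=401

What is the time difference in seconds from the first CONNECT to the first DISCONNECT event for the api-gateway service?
669

To find the time between events:

1. Locate the first CONNECT event for api-gateway: 2024-08-14T11:01:36
2. Locate the first DISCONNECT event for api-gateway: 2024-08-14T11:12:45
3. Calculate the difference: 2024-08-14T11:12:45 - 2024-08-14T11:01:36 = 669 seconds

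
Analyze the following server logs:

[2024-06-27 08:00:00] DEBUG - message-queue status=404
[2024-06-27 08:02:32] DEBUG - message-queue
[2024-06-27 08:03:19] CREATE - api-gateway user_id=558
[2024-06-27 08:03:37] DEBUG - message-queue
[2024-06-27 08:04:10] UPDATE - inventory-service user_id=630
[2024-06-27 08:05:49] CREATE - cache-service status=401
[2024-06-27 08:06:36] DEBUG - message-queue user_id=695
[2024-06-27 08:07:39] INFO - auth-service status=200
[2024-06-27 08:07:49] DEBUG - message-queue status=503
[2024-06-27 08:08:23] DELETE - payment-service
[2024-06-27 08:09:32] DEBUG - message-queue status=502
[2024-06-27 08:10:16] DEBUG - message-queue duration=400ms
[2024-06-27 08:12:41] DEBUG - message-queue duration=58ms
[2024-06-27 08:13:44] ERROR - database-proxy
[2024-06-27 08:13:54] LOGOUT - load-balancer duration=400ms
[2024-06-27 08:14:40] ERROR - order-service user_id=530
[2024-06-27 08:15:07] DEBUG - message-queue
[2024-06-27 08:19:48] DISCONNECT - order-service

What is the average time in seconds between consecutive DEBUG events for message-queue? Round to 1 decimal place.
113.4

To calculate average interval:

1. Find all DEBUG events for message-queue in order
2. Calculate time gaps between consecutive events
3. Compute mean of gaps: 907 / 8 = 113.4 seconds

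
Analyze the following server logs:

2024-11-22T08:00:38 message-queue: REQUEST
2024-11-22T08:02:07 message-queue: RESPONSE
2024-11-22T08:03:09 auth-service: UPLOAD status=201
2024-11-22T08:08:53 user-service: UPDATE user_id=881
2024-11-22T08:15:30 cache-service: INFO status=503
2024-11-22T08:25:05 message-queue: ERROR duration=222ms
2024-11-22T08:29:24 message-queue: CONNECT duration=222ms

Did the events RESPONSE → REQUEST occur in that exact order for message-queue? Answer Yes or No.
No

To verify sequence order:

1. Find all events in sequence RESPONSE → REQUEST for message-queue
2. Extract their timestamps
3. Check if timestamps are in ascending order
4. Result: No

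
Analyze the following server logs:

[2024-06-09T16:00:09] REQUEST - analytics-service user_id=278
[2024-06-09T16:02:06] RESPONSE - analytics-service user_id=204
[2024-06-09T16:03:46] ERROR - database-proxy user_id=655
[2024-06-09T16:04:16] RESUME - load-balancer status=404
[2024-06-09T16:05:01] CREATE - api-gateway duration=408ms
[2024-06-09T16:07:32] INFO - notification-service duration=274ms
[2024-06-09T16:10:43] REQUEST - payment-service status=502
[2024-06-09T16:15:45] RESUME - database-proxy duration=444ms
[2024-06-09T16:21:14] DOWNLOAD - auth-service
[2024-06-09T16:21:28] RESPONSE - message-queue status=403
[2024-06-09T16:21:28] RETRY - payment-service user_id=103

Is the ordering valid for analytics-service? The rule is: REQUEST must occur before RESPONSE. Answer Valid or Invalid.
Valid

To validate ordering:

1. Required order: REQUEST → RESPONSE
2. Rule: REQUEST must occur before RESPONSE
3. Check actual order of events for analytics-service
4. Result: Valid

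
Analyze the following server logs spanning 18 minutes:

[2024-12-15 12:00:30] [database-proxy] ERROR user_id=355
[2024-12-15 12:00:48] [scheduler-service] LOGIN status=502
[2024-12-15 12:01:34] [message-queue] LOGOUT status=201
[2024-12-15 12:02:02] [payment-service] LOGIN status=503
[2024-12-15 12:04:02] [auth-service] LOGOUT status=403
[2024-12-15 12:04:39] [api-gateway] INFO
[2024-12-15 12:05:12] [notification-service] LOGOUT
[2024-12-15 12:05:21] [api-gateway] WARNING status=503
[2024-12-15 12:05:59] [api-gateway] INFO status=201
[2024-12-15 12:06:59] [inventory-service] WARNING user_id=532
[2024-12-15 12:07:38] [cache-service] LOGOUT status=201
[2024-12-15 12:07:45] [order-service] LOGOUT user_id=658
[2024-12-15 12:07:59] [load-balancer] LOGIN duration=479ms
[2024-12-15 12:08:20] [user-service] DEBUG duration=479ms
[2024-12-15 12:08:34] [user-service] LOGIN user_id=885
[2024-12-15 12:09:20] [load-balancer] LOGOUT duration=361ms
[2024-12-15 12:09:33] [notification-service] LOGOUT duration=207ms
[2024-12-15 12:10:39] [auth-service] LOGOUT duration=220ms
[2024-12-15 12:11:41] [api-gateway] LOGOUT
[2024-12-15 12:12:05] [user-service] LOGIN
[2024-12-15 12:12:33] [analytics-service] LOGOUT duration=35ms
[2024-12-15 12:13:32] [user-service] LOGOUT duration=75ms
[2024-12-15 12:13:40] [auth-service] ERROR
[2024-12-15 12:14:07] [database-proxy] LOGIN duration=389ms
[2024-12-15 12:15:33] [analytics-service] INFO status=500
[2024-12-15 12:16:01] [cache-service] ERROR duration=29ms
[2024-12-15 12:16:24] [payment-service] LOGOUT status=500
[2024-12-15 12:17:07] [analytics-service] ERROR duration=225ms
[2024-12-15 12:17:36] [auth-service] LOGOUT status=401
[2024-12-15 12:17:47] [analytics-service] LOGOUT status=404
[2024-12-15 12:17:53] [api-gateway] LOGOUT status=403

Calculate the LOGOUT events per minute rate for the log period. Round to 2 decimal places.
0.83

To calculate the rate:

1. Count total LOGOUT events: 15
2. Total time period: 18 minutes
3. Rate = 15 / 18 = 0.83 events per minute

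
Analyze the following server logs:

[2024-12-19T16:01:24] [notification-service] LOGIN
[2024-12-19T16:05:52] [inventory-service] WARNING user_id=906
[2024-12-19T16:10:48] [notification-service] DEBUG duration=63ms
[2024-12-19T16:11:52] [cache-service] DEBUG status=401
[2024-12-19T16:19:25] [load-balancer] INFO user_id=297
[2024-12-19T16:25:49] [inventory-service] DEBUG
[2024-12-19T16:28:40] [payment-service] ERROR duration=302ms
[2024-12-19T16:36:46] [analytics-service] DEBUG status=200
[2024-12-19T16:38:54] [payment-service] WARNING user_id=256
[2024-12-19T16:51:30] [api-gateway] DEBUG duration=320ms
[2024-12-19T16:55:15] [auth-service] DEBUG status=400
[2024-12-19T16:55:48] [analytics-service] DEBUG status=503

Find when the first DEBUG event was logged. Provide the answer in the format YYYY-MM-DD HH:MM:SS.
2024-12-19 16:10:48

To find the first event:

1. Filter for all DEBUG events
2. Sort by timestamp
3. Select the first one
4. Timestamp: 2024-12-19 16:10:48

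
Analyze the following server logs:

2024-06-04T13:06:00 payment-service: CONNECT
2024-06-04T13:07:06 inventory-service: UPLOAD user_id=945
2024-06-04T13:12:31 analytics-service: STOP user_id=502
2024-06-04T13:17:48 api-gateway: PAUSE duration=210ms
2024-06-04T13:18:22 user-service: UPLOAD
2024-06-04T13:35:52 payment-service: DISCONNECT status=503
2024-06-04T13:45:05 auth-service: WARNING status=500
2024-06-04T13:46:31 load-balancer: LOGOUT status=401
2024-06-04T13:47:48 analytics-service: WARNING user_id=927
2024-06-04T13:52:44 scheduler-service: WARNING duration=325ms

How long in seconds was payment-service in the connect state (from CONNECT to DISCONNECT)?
1792

To calculate state duration:

1. Find CONNECT event for payment-service: 2024-06-04T13:06:00
2. Find DISCONNECT event for payment-service: 2024-06-04T13:35:52
3. Calculate duration: 2024-06-04T13:35:52 - 2024-06-04T13:06:00 = 1792 seconds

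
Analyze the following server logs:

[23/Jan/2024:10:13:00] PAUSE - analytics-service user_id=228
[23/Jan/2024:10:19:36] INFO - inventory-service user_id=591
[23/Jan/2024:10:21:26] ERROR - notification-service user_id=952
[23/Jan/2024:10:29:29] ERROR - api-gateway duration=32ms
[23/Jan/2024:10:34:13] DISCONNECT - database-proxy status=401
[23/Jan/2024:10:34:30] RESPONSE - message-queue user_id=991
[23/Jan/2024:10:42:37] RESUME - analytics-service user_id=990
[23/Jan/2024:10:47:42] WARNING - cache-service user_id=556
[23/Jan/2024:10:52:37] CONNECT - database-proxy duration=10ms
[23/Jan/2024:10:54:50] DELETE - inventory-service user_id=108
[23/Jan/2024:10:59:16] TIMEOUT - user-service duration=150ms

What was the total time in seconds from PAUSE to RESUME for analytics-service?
1777

To calculate state duration:

1. Find PAUSE event for analytics-service: 23/Jan/2024:10:13:00
2. Find RESUME event for analytics-service: 23/Jan/2024:10:42:37
3. Calculate duration: 23/Jan/2024:10:42:37 - 23/Jan/2024:10:13:00 = 1777 seconds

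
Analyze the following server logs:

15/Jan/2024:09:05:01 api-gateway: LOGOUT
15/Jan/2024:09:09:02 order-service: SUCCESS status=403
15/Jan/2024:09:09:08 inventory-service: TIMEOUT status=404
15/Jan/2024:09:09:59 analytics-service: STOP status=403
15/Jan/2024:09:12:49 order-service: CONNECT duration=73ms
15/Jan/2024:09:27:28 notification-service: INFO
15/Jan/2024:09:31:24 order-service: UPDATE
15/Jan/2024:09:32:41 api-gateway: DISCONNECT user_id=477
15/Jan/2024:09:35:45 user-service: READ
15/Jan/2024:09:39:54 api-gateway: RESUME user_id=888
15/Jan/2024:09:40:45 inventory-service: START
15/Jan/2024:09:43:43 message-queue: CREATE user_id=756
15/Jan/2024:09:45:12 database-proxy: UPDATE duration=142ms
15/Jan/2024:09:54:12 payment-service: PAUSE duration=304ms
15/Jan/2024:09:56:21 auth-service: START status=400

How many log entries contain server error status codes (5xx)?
0

To find matching entries:

1. Pattern to match: server error status codes (5xx)
2. Scan each log entry for the pattern
3. Count matches: 0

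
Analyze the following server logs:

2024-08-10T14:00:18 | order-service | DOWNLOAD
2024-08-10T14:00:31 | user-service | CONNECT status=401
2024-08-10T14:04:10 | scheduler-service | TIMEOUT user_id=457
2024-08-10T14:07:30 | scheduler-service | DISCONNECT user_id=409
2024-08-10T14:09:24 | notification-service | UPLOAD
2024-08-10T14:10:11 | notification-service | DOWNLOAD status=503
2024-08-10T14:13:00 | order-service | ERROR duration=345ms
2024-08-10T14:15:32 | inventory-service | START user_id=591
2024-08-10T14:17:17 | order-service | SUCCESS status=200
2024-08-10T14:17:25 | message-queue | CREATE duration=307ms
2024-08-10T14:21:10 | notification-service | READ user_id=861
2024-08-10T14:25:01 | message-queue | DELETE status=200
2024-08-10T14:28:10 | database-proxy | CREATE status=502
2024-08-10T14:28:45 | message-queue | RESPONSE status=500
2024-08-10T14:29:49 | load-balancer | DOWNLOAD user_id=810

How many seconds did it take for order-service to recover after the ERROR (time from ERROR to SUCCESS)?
257

To calculate recovery time:

1. Find ERROR event for order-service: 2024-08-10T14:13:00
2. Find next SUCCESS event for order-service: 2024-08-10T14:17:17
3. Recovery time: 2024-08-10T14:17:17 - 2024-08-10T14:13:00 = 257 seconds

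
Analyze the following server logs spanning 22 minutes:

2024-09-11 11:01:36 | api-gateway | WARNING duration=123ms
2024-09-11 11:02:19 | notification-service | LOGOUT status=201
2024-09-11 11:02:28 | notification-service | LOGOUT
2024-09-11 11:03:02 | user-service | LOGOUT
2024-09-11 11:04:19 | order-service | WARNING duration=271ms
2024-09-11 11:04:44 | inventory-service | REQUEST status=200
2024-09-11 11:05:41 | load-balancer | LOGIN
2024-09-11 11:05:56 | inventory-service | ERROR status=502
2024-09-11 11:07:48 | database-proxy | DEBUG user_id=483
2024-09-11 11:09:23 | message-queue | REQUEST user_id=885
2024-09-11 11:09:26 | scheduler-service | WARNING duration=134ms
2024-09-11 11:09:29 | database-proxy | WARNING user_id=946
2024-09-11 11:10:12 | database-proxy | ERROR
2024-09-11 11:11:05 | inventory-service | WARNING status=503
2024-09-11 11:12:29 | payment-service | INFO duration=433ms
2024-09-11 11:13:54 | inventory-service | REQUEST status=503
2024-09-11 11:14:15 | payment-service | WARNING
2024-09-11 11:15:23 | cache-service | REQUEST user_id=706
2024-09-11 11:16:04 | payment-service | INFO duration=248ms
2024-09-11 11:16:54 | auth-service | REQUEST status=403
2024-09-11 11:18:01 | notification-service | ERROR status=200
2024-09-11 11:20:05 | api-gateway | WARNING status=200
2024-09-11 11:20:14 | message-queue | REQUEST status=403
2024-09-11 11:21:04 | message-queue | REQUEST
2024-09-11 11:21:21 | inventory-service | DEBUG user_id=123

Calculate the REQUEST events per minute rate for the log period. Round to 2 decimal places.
0.32

To calculate the rate:

1. Count total REQUEST events: 7
2. Total time period: 22 minutes
3. Rate = 7 / 22 = 0.32 events per minute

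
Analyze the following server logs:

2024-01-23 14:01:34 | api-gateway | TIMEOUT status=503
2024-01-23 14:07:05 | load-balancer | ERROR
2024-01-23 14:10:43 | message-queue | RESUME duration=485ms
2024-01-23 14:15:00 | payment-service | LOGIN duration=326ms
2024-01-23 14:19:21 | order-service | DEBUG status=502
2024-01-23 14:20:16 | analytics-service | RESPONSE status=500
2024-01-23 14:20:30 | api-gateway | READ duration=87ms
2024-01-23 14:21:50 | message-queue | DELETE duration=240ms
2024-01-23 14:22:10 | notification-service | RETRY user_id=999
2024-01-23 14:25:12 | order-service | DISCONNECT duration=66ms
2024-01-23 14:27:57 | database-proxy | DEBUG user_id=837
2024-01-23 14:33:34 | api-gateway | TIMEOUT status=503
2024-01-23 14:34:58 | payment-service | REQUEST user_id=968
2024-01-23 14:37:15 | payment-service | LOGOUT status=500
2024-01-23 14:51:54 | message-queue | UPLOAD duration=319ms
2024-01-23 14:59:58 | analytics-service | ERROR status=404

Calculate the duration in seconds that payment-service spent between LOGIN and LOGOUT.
1335

To calculate state duration:

1. Find LOGIN event for payment-service: 2024-01-23 14:15:00
2. Find LOGOUT event for payment-service: 2024-01-23 14:37:15
3. Calculate duration: 2024-01-23 14:37:15 - 2024-01-23 14:15:00 = 1335 seconds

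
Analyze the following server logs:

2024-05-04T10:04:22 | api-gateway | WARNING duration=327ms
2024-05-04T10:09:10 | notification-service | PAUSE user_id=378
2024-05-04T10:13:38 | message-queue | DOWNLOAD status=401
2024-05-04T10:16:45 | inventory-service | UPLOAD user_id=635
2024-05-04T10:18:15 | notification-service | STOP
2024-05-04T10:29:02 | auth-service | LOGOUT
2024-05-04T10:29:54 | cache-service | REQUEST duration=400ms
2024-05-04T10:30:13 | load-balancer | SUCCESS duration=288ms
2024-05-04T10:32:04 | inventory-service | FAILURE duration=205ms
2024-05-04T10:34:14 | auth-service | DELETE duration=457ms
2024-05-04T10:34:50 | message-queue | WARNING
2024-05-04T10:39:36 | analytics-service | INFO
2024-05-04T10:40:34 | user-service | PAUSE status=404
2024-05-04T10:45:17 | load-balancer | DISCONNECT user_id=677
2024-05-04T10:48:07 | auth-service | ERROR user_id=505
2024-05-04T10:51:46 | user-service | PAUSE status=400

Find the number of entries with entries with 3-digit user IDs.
4

To find matching entries:

1. Pattern to match: entries with 3-digit user IDs
2. Scan each log entry for the pattern
3. Count matches: 4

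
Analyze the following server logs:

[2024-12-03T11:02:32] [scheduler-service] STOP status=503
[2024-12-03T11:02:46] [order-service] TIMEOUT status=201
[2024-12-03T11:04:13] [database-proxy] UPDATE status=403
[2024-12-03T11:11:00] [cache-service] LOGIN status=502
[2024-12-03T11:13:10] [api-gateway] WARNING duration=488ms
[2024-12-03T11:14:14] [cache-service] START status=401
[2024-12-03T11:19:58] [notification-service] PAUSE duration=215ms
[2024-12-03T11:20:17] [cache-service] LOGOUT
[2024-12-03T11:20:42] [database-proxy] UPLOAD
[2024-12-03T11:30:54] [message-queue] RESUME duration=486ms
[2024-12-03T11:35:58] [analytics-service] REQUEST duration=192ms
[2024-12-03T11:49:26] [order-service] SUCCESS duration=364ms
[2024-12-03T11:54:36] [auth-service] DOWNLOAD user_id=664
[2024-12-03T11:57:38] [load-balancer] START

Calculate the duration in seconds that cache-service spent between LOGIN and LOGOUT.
557

To calculate state duration:

1. Find LOGIN event for cache-service: 2024-12-03T11:11:00
2. Find LOGOUT event for cache-service: 2024-12-03T11:20:17
3. Calculate duration: 2024-12-03T11:20:17 - 2024-12-03T11:11:00 = 557 seconds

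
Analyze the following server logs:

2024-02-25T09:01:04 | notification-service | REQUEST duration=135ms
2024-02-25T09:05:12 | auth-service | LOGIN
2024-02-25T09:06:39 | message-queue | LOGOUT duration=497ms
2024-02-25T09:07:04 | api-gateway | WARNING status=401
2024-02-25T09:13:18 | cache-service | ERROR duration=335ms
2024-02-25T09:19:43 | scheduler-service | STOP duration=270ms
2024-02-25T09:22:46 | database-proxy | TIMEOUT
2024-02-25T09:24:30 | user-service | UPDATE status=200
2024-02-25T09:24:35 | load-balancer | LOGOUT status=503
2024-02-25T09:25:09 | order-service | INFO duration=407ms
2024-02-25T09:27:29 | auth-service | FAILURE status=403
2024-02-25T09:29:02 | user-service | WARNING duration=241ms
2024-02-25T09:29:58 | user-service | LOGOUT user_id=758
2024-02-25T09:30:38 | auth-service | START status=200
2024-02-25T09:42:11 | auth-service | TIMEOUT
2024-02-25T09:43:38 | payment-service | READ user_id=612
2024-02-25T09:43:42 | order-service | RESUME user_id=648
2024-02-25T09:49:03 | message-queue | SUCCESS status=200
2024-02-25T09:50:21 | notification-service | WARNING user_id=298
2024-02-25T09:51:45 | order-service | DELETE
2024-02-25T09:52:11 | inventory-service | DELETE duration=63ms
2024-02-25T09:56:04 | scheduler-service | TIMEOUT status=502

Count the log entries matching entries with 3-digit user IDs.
4

To find matching entries:

1. Pattern to match: entries with 3-digit user IDs
2. Scan each log entry for the pattern
3. Count matches: 4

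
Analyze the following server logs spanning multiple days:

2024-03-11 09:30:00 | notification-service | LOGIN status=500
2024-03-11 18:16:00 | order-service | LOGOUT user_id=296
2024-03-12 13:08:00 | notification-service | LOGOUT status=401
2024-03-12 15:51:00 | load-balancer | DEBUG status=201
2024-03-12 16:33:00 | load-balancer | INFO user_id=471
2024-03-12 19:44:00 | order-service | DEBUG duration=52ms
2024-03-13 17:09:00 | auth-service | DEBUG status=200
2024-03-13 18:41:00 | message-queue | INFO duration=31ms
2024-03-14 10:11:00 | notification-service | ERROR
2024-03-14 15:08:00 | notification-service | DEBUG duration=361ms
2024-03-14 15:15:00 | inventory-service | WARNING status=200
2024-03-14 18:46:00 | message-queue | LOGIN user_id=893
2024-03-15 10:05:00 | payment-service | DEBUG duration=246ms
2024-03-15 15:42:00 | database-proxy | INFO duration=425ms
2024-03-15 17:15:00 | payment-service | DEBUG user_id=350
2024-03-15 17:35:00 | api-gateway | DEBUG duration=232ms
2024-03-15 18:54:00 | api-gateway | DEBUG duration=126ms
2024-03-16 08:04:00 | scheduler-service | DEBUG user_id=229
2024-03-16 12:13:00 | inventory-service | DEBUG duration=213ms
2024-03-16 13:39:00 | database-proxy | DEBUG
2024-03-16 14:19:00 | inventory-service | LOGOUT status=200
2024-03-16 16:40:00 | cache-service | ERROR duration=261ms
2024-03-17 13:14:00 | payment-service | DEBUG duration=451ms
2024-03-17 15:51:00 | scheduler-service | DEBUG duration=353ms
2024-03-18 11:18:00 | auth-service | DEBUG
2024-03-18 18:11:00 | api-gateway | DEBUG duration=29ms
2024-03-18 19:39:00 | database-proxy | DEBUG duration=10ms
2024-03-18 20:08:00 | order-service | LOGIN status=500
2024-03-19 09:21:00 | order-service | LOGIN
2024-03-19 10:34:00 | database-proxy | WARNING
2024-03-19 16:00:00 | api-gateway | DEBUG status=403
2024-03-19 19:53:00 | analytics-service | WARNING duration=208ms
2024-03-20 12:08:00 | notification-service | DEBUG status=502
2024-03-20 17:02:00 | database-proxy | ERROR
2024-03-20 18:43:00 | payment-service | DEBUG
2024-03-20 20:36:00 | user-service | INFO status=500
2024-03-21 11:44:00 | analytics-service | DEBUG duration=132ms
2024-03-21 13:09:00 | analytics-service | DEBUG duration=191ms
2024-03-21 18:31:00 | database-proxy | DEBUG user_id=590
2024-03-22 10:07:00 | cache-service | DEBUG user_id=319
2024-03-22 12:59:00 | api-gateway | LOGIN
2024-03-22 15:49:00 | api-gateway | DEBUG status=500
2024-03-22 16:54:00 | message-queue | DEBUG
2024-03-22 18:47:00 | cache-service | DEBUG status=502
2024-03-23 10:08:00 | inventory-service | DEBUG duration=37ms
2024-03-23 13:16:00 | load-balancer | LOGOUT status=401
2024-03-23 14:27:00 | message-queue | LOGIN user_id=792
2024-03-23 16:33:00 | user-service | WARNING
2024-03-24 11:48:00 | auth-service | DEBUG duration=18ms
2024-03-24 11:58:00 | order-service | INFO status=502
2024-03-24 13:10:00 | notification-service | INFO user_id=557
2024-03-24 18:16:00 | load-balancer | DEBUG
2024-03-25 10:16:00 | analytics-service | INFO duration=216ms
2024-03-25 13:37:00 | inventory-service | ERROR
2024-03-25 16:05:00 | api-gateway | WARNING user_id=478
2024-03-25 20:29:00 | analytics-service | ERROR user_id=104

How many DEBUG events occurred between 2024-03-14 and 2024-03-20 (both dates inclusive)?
16

To filter by date range:

1. Date range: 2024-03-14 through 2024-03-20, both dates inclusive
2. Filter for DEBUG events whose date falls in this range
3. Count matching events: 16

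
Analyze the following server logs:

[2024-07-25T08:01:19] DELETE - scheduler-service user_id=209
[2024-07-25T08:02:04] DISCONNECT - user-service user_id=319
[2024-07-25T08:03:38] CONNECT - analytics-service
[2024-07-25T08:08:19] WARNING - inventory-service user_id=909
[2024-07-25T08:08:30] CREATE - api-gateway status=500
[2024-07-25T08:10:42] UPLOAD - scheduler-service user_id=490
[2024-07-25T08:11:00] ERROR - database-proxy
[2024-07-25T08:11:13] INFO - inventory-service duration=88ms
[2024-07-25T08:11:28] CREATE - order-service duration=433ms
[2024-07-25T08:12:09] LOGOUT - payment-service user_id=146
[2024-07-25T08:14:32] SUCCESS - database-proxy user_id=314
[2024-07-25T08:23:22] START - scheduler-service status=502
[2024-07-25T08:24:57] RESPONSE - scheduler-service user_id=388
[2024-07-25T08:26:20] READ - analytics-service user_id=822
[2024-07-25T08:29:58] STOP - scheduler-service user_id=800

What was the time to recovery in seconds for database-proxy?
212

To calculate recovery time:

1. Find ERROR event for database-proxy: 2024-07-25T08:11:00
2. Find next SUCCESS event for database-proxy: 2024-07-25T08:14:32
3. Recovery time: 2024-07-25T08:14:32 - 2024-07-25T08:11:00 = 212 seconds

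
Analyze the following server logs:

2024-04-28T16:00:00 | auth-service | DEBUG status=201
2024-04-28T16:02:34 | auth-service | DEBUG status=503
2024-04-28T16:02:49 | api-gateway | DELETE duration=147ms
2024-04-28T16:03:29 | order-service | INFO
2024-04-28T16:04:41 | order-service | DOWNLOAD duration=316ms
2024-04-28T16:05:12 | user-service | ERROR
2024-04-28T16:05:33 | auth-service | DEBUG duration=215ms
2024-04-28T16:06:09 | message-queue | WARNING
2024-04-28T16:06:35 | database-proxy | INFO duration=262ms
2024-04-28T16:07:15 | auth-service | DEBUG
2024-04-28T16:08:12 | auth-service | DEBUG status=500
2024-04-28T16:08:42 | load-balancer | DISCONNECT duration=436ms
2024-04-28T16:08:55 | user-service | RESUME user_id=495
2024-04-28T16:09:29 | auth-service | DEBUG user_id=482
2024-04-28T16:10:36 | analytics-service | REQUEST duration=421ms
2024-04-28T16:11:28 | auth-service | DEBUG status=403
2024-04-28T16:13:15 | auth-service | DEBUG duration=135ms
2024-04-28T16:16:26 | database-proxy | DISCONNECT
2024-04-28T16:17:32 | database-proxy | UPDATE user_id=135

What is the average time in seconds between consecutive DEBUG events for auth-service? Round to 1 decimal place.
113.6

To calculate average interval:

1. Find all DEBUG events for auth-service in order
2. Calculate time gaps between consecutive events
3. Compute mean of gaps: 795 / 7 = 113.6 seconds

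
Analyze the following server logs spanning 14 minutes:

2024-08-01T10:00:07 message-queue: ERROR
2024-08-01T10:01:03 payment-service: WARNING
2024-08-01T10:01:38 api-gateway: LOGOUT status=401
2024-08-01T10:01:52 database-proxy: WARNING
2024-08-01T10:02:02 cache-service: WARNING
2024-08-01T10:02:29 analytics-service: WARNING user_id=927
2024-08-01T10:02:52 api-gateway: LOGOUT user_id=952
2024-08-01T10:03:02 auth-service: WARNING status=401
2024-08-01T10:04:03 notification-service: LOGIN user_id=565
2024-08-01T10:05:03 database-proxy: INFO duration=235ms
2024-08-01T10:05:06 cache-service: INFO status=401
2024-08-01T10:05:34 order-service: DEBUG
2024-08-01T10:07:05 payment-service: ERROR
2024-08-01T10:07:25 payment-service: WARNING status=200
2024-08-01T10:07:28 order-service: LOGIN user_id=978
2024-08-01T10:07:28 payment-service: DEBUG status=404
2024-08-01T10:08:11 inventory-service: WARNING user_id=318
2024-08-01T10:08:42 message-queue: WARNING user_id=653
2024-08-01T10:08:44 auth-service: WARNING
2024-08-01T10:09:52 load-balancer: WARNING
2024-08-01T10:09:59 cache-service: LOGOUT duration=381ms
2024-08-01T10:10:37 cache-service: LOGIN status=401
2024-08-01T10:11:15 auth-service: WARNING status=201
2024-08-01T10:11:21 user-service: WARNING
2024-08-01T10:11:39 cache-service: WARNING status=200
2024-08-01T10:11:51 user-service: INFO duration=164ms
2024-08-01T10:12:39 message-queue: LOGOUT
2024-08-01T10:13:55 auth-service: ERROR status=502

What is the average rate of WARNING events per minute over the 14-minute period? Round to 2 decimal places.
0.93

To calculate the rate:

1. Count total WARNING events: 13
2. Total time period: 14 minutes
3. Rate = 13 / 14 = 0.93 events per minute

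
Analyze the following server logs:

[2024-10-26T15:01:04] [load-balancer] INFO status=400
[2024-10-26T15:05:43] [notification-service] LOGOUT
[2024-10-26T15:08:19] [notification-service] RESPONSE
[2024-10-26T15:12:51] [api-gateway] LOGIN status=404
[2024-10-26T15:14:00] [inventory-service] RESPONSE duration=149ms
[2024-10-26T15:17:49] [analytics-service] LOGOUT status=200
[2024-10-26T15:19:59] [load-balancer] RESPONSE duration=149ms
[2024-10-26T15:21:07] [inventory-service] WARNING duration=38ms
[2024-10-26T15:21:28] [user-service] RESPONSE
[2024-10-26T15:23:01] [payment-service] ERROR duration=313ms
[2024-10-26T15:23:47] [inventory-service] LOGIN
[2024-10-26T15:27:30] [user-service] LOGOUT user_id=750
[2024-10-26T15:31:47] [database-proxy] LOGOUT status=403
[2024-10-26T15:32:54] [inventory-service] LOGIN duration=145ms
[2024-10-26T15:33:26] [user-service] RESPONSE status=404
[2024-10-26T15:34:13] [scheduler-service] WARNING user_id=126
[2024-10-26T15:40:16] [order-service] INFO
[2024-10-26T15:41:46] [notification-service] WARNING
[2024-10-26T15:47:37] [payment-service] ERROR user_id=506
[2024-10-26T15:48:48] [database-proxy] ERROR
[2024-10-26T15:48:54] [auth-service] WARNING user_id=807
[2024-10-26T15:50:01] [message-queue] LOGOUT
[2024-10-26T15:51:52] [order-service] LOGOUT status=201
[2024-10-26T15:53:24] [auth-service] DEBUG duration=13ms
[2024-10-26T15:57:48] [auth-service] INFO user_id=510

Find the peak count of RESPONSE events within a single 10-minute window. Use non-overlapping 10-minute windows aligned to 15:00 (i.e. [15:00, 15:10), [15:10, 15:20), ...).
2

To find the burst window:

1. Divide the log period into non-overlapping 10-minute windows starting at 15:00
2. Count RESPONSE events in each window
3. Find the window with maximum count
4. Maximum events in a window: 2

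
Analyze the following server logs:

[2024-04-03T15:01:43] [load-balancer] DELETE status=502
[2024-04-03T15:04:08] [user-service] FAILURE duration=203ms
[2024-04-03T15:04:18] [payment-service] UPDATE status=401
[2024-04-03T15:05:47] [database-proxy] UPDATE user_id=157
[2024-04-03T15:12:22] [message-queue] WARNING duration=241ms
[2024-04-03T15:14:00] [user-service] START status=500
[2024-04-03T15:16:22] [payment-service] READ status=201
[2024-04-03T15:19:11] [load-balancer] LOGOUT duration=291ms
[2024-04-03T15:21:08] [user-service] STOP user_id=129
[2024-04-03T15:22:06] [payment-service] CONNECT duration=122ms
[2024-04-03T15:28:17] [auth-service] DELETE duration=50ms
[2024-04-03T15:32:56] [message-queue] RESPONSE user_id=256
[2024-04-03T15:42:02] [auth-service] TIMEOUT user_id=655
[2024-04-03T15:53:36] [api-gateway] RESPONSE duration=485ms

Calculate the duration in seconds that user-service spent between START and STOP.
428

To calculate state duration:

1. Find START event for user-service: 2024-04-03T15:14:00
2. Find STOP event for user-service: 2024-04-03T15:21:08
3. Calculate duration: 2024-04-03T15:21:08 - 2024-04-03T15:14:00 = 428 seconds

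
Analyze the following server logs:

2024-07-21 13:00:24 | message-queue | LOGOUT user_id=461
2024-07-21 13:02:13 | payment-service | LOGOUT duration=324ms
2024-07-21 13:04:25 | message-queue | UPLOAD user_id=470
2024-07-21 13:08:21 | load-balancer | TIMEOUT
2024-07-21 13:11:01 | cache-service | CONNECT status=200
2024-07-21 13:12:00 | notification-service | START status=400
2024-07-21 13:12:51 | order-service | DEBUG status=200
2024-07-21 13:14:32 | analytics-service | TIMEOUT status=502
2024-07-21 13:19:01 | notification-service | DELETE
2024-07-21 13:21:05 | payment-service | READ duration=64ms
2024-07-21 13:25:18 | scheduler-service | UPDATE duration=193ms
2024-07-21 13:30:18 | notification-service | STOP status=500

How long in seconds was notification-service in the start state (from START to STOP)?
1098

To calculate state duration:

1. Find START event for notification-service: 2024-07-21 13:12:00
2. Find STOP event for notification-service: 2024-07-21 13:30:18
3. Calculate duration: 2024-07-21 13:30:18 - 2024-07-21 13:12:00 = 1098 seconds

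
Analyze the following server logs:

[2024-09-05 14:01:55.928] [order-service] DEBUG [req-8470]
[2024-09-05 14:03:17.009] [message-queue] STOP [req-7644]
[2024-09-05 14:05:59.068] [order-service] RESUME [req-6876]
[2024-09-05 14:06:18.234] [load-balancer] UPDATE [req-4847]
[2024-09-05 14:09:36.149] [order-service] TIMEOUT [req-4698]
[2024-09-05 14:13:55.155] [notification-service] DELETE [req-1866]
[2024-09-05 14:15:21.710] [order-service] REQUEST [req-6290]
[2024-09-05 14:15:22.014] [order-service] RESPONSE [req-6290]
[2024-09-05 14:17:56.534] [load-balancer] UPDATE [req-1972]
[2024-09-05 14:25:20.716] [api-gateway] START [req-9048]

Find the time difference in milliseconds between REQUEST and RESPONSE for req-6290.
304

To calculate latency:

1. Find REQUEST with id req-6290: 2024-09-05 14:15:21.710
2. Find RESPONSE with id req-6290: 2024-09-05 14:15:22.014
3. Latency: 2024-09-05 14:15:22.014 - 2024-09-05 14:15:21.710 = 304ms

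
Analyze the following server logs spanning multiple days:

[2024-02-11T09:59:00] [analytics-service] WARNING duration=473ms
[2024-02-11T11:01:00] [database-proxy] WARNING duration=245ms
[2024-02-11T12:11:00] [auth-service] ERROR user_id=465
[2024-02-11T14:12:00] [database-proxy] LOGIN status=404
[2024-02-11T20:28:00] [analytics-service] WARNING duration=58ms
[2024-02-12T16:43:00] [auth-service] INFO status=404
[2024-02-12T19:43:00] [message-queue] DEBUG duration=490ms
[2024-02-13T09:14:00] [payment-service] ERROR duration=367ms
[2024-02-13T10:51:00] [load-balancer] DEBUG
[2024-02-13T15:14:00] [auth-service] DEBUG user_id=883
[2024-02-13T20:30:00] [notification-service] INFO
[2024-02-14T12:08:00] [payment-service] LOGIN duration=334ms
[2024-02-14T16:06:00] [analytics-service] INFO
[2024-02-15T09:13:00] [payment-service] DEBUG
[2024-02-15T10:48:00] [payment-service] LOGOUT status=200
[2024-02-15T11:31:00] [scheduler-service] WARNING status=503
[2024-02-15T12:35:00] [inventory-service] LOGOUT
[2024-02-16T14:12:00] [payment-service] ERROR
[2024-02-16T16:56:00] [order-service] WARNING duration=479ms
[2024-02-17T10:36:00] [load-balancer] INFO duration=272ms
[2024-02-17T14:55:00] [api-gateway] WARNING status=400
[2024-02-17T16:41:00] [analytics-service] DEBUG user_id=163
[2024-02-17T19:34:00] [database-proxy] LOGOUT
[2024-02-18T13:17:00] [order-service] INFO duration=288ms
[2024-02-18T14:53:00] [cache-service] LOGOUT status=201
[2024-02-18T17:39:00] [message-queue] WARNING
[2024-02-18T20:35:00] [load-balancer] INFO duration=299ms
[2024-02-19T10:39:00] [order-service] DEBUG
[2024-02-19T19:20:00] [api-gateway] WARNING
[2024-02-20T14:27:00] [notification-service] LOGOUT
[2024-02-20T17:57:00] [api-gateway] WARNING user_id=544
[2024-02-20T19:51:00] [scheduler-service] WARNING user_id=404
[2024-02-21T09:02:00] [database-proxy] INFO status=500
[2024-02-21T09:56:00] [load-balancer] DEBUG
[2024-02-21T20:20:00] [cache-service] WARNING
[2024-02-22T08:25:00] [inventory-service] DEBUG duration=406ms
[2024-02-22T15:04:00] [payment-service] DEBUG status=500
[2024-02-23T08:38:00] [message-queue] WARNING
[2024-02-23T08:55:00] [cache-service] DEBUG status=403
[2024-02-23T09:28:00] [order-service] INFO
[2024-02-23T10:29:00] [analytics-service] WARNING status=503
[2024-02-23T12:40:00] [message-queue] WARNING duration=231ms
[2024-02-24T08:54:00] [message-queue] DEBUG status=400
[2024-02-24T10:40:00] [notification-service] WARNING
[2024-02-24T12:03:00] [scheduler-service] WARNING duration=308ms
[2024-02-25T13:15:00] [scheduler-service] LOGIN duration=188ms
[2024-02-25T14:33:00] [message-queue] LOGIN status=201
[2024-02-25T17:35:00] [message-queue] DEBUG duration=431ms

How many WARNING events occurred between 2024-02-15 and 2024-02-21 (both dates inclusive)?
8

To filter by date range:

1. Date range: 2024-02-15 through 2024-02-21, both dates inclusive
2. Filter for WARNING events whose date falls in this range
3. Count matching events: 8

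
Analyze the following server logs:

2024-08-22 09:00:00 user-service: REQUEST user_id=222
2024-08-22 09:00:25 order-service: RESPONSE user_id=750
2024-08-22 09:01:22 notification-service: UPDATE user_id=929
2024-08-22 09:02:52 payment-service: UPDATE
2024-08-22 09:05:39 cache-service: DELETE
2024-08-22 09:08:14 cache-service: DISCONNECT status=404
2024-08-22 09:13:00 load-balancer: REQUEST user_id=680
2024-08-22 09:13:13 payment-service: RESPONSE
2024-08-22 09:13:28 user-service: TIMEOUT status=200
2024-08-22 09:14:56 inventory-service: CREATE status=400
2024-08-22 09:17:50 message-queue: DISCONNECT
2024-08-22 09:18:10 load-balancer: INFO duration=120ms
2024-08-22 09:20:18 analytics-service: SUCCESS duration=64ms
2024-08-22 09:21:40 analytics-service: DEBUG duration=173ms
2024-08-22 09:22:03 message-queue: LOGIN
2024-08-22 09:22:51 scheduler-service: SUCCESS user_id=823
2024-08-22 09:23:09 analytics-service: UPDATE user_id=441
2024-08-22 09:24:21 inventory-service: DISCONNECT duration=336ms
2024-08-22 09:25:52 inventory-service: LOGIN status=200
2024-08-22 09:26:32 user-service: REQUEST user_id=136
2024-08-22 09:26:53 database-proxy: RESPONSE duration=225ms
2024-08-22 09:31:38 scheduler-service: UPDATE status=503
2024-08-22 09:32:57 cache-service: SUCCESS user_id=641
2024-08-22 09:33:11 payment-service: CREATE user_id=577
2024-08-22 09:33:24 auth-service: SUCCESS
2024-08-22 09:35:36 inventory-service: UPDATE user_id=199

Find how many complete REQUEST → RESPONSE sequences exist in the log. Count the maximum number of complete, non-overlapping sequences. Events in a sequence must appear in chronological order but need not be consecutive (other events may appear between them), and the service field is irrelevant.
3

To count sequences:

1. Look for pattern: REQUEST → RESPONSE
2. Greedily scan the log in chronological order, matching each sequence element in turn (ignoring service)
3. Each time the full pattern completes, increment the count and restart matching from the next event
4. Complete non-overlapping sequences found: 3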